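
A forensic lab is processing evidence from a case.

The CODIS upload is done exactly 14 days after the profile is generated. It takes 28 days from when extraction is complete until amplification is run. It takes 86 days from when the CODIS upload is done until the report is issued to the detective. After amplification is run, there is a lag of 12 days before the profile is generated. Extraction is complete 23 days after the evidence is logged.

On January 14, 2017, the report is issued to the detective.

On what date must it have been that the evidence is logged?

August 4, 2016

The report is issued to the detective: Jan 14, 2017.
The CODIS upload is done: Jan 14, 2017 − 86 days = Oct 20, 2016.
The profile is generated: Oct 20, 2016 − 14 days = Oct 6, 2016.
Amplification is run: Oct 6, 2016 − 12 days = Sep 24, 2016.
Extraction is complete: Sep 24, 2016 − 28 days = Aug 27, 2016.
The evidence is logged: Aug 27, 2016 − 23 days = Aug 4, 2016.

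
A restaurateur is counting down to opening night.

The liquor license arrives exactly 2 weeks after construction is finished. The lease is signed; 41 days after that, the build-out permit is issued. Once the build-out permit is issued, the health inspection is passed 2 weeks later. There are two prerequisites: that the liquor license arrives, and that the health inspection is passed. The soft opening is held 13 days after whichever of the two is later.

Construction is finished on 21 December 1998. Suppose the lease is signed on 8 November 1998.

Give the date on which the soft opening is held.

17 January 1999

Construction is finished: Dec 21, 1998.
The liquor license arrives: Dec 21, 1998 + 2 weeks = Jan 4, 1999.
The lease is signed: Nov 8, 1998.
The build-out permit is issued: Nov 8, 1998 + 41 days = Dec 19, 1998.
The health inspection is passed: Dec 19, 1998 + 2 weeks = Jan 2, 1999.
Both prerequisites met — the liquor license arrives (Jan 4, 1999), the health inspection is passed (Jan 2, 1999); the later is Jan 4, 1999.
The soft opening is held: Jan 4, 1999 + 13 days = Jan 17, 1999.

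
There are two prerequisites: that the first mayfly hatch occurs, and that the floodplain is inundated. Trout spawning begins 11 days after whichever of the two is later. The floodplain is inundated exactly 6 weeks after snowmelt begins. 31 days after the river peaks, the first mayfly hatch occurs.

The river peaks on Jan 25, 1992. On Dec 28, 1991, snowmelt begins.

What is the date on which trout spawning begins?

Mar 7, 1992

The river peaks: Jan 25, 1992.
The first mayfly hatch occurs: Jan 25, 1992 + 31 days = Feb 25, 1992.
Snowmelt begins: Dec 28, 1991.
The floodplain is inundated: Dec 28, 1991 + 6 weeks = Feb 8, 1992.
Both prerequisites met — the first mayfly hatch occurs (Feb 25, 1992), the floodplain is inundated (Feb 8, 1992); the later is Feb 25, 1992.
Trout spawning begins: Feb 25, 1992 + 11 days = Mar 7, 1992.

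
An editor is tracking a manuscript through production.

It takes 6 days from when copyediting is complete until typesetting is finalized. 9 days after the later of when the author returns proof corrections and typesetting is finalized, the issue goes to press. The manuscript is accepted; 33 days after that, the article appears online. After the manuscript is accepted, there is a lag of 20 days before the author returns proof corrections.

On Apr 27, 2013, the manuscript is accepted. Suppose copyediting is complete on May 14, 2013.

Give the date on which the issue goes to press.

May 29, 2013

The manuscript is accepted: Apr 27, 2013.
The author returns proof corrections: Apr 27, 2013 + 20 days = May 17, 2013.
Copyediting is complete: May 14, 2013.
Typesetting is finalized: May 14, 2013 + 6 days = May 20, 2013.
Both prerequisites met — the author returns proof corrections (May 17, 2013), typesetting is finalized (May 20, 2013); the later is May 20, 2013.
The issue goes to press: May 20, 2013 + 9 days = May 29, 2013.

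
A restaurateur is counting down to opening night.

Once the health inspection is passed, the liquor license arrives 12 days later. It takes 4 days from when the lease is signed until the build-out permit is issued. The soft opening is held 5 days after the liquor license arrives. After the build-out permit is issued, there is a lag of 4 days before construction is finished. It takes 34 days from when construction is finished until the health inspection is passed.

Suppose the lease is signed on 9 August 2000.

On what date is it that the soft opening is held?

7 October 2000

The lease is signed: Aug 9, 2000.
The build-out permit is issued: Aug 9, 2000 + 4 days = Aug 13, 2000.
Construction is finished: Aug 13, 2000 + 4 days = Aug 17, 2000.
The health inspection is passed: Aug 17, 2000 + 34 days = Sep 20, 2000.
The liquor license arrives: Sep 20, 2000 + 12 days = Oct 2, 2000.
The soft opening is held: Oct 2, 2000 + 5 days = Oct 7, 2000.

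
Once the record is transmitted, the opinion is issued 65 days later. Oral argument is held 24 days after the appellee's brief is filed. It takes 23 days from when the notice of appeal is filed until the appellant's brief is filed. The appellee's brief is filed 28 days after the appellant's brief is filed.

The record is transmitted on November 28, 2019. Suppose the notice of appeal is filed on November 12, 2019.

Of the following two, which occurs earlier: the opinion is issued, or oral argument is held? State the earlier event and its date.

Oral argument is held — January 26, 2020

The record is transmitted: Nov 28, 2019.
The opinion is issued: Nov 28, 2019 + 65 days = Feb 1, 2020.
The notice of appeal is filed: Nov 12, 2019.
The appellant's brief is filed: Nov 12, 2019 + 23 days = Dec 5, 2019.
The appellee's brief is filed: Dec 5, 2019 + 28 days = Jan 2, 2020.
Oral argument is held: Jan 2, 2020 + 24 days = Jan 26, 2020.
Comparing: the opinion is issued on Feb 1, 2020 vs oral argument is held on Jan 26, 2020. Earlier: oral argument is held.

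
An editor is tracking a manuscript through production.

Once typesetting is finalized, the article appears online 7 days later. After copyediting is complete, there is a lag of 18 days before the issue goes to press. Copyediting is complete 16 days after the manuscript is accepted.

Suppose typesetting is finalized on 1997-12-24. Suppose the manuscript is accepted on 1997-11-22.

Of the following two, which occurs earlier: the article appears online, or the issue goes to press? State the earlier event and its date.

The issue goes to press — 1997-12-26

Typesetting is finalized: Dec 24, 1997.
The article appears online: Dec 24, 1997 + 7 days = Dec 31, 1997.
The manuscript is accepted: Nov 22, 1997.
Copyediting is complete: Nov 22, 1997 + 16 days = Dec 8, 1997.
The issue goes to press: Dec 8, 1997 + 18 days = Dec 26, 1997.
Comparing: the article appears online on Dec 31, 1997 vs the issue goes to press on Dec 26, 1997. Earlier: the issue goes to press.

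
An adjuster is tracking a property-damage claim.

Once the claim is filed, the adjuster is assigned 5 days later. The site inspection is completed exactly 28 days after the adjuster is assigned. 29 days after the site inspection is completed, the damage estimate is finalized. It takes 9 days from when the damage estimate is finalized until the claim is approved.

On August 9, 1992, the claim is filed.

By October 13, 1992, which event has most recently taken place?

The claim is filed: Aug 9, 1992.
The adjuster is assigned: Aug 9, 1992 + 5 days = Aug 14, 1992.
The site inspection is completed: Aug 14, 1992 + 28 days = Sep 11, 1992.
The damage estimate is finalized: Sep 11, 1992 + 29 days = Oct 10, 1992.
The claim is approved: Oct 10, 1992 + 9 days = Oct 19, 1992.
Oct 13, 1992 falls between when the damage estimate is finalized (Oct 10, 1992) and when the claim is approved (Oct 19, 1992).

The damage estimate is finalized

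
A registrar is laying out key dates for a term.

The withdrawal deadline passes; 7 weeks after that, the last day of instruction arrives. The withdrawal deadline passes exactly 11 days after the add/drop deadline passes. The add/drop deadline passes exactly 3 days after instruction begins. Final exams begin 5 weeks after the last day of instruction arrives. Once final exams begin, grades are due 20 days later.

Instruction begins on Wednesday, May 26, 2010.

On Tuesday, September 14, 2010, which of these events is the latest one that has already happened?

Final exams begin

Instruction begins: May 26, 2010.
The add/drop deadline passes: May 26, 2010 + 3 days = May 29, 2010.
The withdrawal deadline passes: May 29, 2010 + 11 days = Jun 9, 2010.
The last day of instruction arrives: Jun 9, 2010 + 7 weeks = Jul 28, 2010.
Final exams begin: Jul 28, 2010 + 5 weeks = Sep 1, 2010.
Grades are due: Sep 1, 2010 + 20 days = Sep 21, 2010.
Sep 14, 2010 falls between when final exams begin (Sep 1, 2010) and when grades are due (Sep 21, 2010).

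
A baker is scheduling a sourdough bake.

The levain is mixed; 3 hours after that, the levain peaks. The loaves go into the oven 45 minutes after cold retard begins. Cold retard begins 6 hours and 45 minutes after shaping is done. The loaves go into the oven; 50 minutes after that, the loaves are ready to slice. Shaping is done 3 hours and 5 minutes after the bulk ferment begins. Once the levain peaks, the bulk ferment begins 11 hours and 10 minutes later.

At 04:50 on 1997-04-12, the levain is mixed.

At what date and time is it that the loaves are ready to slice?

The levain is mixed: 04:50 Apr 12, 1997.
The levain peaks: 04:50 Apr 12, 1997 + 3h = 07:50 Apr 12, 1997.
The bulk ferment begins: 07:50 Apr 12, 1997 + 11h10m = 19:00 Apr 12, 1997.
Shaping is done: 19:00 Apr 12, 1997 + 3h05m = 22:05 Apr 12, 1997.
Cold retard begins: 22:05 Apr 12, 1997 + 6h45m = 04:50 Apr 13, 1997.
The loaves go into the oven: 04:50 Apr 13, 1997 + 45m = 05:35 Apr 13, 1997.
The loaves are ready to slice: 05:35 Apr 13, 1997 + 50m = 06:25 Apr 13, 1997.

06:25 on 1997-04-13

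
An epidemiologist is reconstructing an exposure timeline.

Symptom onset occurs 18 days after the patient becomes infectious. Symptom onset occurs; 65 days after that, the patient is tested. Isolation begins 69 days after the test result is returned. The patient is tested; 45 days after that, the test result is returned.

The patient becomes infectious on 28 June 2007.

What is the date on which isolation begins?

The patient becomes infectious: Jun 28, 2007.
Symptom onset occurs: Jun 28, 2007 + 18 days = Jul 16, 2007.
The patient is tested: Jul 16, 2007 + 65 days = Sep 19, 2007.
The test result is returned: Sep 19, 2007 + 45 days = Nov 3, 2007.
Isolation begins: Nov 3, 2007 + 69 days = Jan 11, 2008.

11 January 2008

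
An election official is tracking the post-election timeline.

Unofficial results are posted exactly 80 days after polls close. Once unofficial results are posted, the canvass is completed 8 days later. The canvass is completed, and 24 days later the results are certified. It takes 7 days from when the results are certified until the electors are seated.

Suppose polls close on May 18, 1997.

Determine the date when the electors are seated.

Polls close: May 18, 1997.
Unofficial results are posted: May 18, 1997 + 80 days = Aug 6, 1997.
The canvass is completed: Aug 6, 1997 + 8 days = Aug 14, 1997.
The results are certified: Aug 14, 1997 + 24 days = Sep 7, 1997.
The electors are seated: Sep 7, 1997 + 7 days = Sep 14, 1997.

September 14, 1997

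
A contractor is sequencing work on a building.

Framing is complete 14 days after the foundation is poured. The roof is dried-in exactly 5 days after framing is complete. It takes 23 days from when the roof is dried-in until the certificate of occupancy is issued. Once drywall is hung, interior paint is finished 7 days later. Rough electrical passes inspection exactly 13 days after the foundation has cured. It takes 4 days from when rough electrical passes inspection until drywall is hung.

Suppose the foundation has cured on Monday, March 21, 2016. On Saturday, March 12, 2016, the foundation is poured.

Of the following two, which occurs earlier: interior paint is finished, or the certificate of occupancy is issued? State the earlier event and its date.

Interior paint is finished — Thursday, April 14, 2016

The foundation has cured: Mar 21, 2016.
Rough electrical passes inspection: Mar 21, 2016 + 13 days = Apr 3, 2016.
Drywall is hung: Apr 3, 2016 + 4 days = Apr 7, 2016.
Interior paint is finished: Apr 7, 2016 + 7 days = Apr 14, 2016.
The foundation is poured: Mar 12, 2016.
Framing is complete: Mar 12, 2016 + 14 days = Mar 26, 2016.
The roof is dried-in: Mar 26, 2016 + 5 days = Mar 31, 2016.
The certificate of occupancy is issued: Mar 31, 2016 + 23 days = Apr 23, 2016.
Comparing: interior paint is finished on Apr 14, 2016 vs the certificate of occupancy is issued on Apr 23, 2016. Earlier: interior paint is finished.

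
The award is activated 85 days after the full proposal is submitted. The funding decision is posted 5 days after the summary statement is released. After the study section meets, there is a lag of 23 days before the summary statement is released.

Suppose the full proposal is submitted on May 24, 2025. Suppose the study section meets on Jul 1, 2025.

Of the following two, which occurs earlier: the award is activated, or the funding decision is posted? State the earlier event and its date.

The full proposal is submitted: May 24, 2025.
The award is activated: May 24, 2025 + 85 days = Aug 17, 2025.
The study section meets: Jul 1, 2025.
The summary statement is released: Jul 1, 2025 + 23 days = Jul 24, 2025.
The funding decision is posted: Jul 24, 2025 + 5 days = Jul 29, 2025.
Comparing: the award is activated on Aug 17, 2025 vs the funding decision is posted on Jul 29, 2025. Earlier: the funding decision is posted.

The funding decision is posted — Jul 29, 2025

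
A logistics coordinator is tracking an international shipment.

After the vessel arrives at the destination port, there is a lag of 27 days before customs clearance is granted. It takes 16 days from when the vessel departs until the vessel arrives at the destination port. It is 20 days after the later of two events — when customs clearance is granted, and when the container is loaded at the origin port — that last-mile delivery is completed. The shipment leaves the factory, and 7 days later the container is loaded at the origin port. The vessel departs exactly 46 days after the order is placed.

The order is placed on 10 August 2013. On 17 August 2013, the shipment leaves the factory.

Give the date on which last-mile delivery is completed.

The order is placed: Aug 10, 2013.
The vessel departs: Aug 10, 2013 + 46 days = Sep 25, 2013.
The vessel arrives at the destination port: Sep 25, 2013 + 16 days = Oct 11, 2013.
Customs clearance is granted: Oct 11, 2013 + 27 days = Nov 7, 2013.
The shipment leaves the factory: Aug 17, 2013.
The container is loaded at the origin port: Aug 17, 2013 + 7 days = Aug 24, 2013.
Both prerequisites met — customs clearance is granted (Nov 7, 2013), the container is loaded at the origin port (Aug 24, 2013); the later is Nov 7, 2013.
Last-mile delivery is completed: Nov 7, 2013 + 20 days = Nov 27, 2013.

27 November 2013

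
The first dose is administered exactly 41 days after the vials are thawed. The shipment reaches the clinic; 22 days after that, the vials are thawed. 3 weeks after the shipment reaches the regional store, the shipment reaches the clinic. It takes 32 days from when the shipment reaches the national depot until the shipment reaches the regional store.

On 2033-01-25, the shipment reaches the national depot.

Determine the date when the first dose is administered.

The shipment reaches the national depot: Jan 25, 2033.
The shipment reaches the regional store: Jan 25, 2033 + 32 days = Feb 26, 2033.
The shipment reaches the clinic: Feb 26, 2033 + 3 weeks = Mar 19, 2033.
The vials are thawed: Mar 19, 2033 + 22 days = Apr 10, 2033.
The first dose is administered: Apr 10, 2033 + 41 days = May 21, 2033.

2033-05-21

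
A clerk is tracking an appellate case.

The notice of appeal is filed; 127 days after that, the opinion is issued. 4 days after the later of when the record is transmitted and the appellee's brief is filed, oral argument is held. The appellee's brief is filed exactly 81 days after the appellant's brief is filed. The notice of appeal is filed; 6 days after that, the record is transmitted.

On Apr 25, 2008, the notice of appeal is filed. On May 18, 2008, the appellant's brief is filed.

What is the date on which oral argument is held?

The notice of appeal is filed: Apr 25, 2008.
The record is transmitted: Apr 25, 2008 + 6 days = May 1, 2008.
The appellant's brief is filed: May 18, 2008.
The appellee's brief is filed: May 18, 2008 + 81 days = Aug 7, 2008.
Both prerequisites met — the record is transmitted (May 1, 2008), the appellee's brief is filed (Aug 7, 2008); the later is Aug 7, 2008.
Oral argument is held: Aug 7, 2008 + 4 days = Aug 11, 2008.

Aug 11, 2008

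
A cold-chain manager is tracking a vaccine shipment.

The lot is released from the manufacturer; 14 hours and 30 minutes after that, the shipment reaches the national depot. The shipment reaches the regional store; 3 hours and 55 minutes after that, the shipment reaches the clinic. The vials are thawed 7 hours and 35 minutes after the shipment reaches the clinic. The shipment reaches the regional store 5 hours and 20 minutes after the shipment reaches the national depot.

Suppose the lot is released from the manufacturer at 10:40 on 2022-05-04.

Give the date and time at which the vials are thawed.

The lot is released from the manufacturer: 10:40 May 4, 2022.
The shipment reaches the national depot: 10:40 May 4, 2022 + 14h30m = 01:10 May 5, 2022.
The shipment reaches the regional store: 01:10 May 5, 2022 + 5h20m = 06:30 May 5, 2022.
The shipment reaches the clinic: 06:30 May 5, 2022 + 3h55m = 10:25 May 5, 2022.
The vials are thawed: 10:25 May 5, 2022 + 7h35m = 18:00 May 5, 2022.

18:00 on 2022-05-05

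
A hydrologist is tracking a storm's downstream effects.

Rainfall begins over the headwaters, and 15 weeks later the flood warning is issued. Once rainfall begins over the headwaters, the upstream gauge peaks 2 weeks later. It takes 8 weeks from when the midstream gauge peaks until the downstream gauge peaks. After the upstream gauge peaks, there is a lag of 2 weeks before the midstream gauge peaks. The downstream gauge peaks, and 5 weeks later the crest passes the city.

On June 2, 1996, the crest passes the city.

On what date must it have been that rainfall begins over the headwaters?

February 4, 1996

The crest passes the city: Jun 2, 1996.
The downstream gauge peaks: Jun 2, 1996 − 5 weeks = Apr 28, 1996.
The midstream gauge peaks: Apr 28, 1996 − 8 weeks = Mar 3, 1996.
The upstream gauge peaks: Mar 3, 1996 − 2 weeks = Feb 18, 1996.
Rainfall begins over the headwaters: Feb 18, 1996 − 2 weeks = Feb 4, 1996.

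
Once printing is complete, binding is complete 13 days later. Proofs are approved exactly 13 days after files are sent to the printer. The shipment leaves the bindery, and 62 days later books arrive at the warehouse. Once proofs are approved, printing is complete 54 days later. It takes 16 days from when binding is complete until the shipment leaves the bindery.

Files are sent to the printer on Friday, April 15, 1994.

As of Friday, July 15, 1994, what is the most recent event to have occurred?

Binding is complete

Files are sent to the printer: Apr 15, 1994.
Proofs are approved: Apr 15, 1994 + 13 days = Apr 28, 1994.
Printing is complete: Apr 28, 1994 + 54 days = Jun 21, 1994.
Binding is complete: Jun 21, 1994 + 13 days = Jul 4, 1994.
The shipment leaves the bindery: Jul 4, 1994 + 16 days = Jul 20, 1994.
Books arrive at the warehouse: Jul 20, 1994 + 62 days = Sep 20, 1994.
Jul 15, 1994 falls between when binding is complete (Jul 4, 1994) and when the shipment leaves the bindery (Jul 20, 1994).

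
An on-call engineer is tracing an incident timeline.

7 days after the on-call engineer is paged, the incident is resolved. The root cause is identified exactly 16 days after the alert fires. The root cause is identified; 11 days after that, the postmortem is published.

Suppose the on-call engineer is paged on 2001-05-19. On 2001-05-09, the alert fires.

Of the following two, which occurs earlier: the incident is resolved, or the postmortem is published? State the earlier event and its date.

The on-call engineer is paged: May 19, 2001.
The incident is resolved: May 19, 2001 + 7 days = May 26, 2001.
The alert fires: May 9, 2001.
The root cause is identified: May 9, 2001 + 16 days = May 25, 2001.
The postmortem is published: May 25, 2001 + 11 days = Jun 5, 2001.
Comparing: the incident is resolved on May 26, 2001 vs the postmortem is published on Jun 5, 2001. Earlier: the incident is resolved.

The incident is resolved — 2001-05-26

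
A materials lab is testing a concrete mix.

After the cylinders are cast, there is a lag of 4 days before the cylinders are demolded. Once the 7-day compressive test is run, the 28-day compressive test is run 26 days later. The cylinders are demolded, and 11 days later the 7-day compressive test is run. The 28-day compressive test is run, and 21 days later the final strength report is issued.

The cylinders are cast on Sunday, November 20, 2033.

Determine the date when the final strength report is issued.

Saturday, January 21, 2034

The cylinders are cast: Nov 20, 2033.
The cylinders are demolded: Nov 20, 2033 + 4 days = Nov 24, 2033.
The 7-day compressive test is run: Nov 24, 2033 + 11 days = Dec 5, 2033.
The 28-day compressive test is run: Dec 5, 2033 + 26 days = Dec 31, 2033.
The final strength report is issued: Dec 31, 2033 + 21 days = Jan 21, 2034.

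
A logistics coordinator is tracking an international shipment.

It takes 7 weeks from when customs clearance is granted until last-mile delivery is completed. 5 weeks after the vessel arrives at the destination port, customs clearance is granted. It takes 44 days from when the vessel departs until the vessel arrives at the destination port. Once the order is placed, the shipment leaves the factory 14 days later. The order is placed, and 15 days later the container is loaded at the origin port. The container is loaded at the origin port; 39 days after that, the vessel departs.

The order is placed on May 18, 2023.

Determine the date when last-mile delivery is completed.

The order is placed: May 18, 2023.
The container is loaded at the origin port: May 18, 2023 + 15 days = Jun 2, 2023.
The vessel departs: Jun 2, 2023 + 39 days = Jul 11, 2023.
The vessel arrives at the destination port: Jul 11, 2023 + 44 days = Aug 24, 2023.
Customs clearance is granted: Aug 24, 2023 + 5 weeks = Sep 28, 2023.
Last-mile delivery is completed: Sep 28, 2023 + 7 weeks = Nov 16, 2023.

Nov 16, 2023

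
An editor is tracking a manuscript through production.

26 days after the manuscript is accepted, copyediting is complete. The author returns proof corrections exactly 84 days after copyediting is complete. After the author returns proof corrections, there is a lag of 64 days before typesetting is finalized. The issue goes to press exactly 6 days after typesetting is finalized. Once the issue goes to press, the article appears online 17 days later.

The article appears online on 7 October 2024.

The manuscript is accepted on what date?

The article appears online: Oct 7, 2024.
The issue goes to press: Oct 7, 2024 − 17 days = Sep 20, 2024.
Typesetting is finalized: Sep 20, 2024 − 6 days = Sep 14, 2024.
The author returns proof corrections: Sep 14, 2024 − 64 days = Jul 12, 2024.
Copyediting is complete: Jul 12, 2024 − 84 days = Apr 19, 2024.
The manuscript is accepted: Apr 19, 2024 − 26 days = Mar 24, 2024.

24 March 2024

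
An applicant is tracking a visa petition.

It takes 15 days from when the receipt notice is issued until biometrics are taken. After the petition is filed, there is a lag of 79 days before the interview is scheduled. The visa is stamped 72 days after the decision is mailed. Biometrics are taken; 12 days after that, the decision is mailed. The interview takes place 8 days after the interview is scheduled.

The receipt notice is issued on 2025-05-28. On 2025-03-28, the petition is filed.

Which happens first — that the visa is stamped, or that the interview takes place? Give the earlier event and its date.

The receipt notice is issued: May 28, 2025.
Biometrics are taken: May 28, 2025 + 15 days = Jun 12, 2025.
The decision is mailed: Jun 12, 2025 + 12 days = Jun 24, 2025.
The visa is stamped: Jun 24, 2025 + 72 days = Sep 4, 2025.
The petition is filed: Mar 28, 2025.
The interview is scheduled: Mar 28, 2025 + 79 days = Jun 15, 2025.
The interview takes place: Jun 15, 2025 + 8 days = Jun 23, 2025.
Comparing: the visa is stamped on Sep 4, 2025 vs the interview takes place on Jun 23, 2025. Earlier: the interview takes place.

The interview takes place — 2025-06-23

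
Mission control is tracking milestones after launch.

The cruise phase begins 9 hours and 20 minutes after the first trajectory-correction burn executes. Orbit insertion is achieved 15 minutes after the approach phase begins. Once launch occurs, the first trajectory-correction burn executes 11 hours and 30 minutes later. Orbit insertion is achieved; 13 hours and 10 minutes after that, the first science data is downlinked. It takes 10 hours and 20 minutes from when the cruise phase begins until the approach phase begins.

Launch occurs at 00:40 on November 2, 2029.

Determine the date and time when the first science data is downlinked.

Launch occurs: 00:40 Nov 2, 2029.
The first trajectory-correction burn executes: 00:40 Nov 2, 2029 + 11h30m = 12:10 Nov 2, 2029.
The cruise phase begins: 12:10 Nov 2, 2029 + 9h20m = 21:30 Nov 2, 2029.
The approach phase begins: 21:30 Nov 2, 2029 + 10h20m = 07:50 Nov 3, 2029.
Orbit insertion is achieved: 07:50 Nov 3, 2029 + 15m = 08:05 Nov 3, 2029.
The first science data is downlinked: 08:05 Nov 3, 2029 + 13h10m = 21:15 Nov 3, 2029.

21:15 on November 3, 2029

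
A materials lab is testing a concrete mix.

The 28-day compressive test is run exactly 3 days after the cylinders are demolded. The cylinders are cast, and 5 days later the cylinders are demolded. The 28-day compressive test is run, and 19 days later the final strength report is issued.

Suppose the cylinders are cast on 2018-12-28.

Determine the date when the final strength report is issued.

The cylinders are cast: Dec 28, 2018.
The cylinders are demolded: Dec 28, 2018 + 5 days = Jan 2, 2019.
The 28-day compressive test is run: Jan 2, 2019 + 3 days = Jan 5, 2019.
The final strength report is issued: Jan 5, 2019 + 19 days = Jan 24, 2019.

2019-01-24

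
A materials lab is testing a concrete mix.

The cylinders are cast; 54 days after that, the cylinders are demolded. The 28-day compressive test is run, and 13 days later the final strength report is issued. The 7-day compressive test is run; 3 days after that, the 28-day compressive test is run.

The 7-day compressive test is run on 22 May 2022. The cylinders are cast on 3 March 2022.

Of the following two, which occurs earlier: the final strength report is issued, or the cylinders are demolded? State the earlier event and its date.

The 7-day compressive test is run: May 22, 2022.
The 28-day compressive test is run: May 22, 2022 + 3 days = May 25, 2022.
The final strength report is issued: May 25, 2022 + 13 days = Jun 7, 2022.
The cylinders are cast: Mar 3, 2022.
The cylinders are demolded: Mar 3, 2022 + 54 days = Apr 26, 2022.
Comparing: the final strength report is issued on Jun 7, 2022 vs the cylinders are demolded on Apr 26, 2022. Earlier: the cylinders are demolded.

The cylinders are demolded — 26 April 2022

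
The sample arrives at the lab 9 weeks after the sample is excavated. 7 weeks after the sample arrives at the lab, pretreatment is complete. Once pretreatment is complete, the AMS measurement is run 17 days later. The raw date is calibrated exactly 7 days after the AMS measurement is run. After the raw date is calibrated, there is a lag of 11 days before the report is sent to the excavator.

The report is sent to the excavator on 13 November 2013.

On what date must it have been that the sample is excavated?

19 June 2013

The report is sent to the excavator: Nov 13, 2013.
The raw date is calibrated: Nov 13, 2013 − 11 days = Nov 2, 2013.
The AMS measurement is run: Nov 2, 2013 − 7 days = Oct 26, 2013.
Pretreatment is complete: Oct 26, 2013 − 17 days = Oct 9, 2013.
The sample arrives at the lab: Oct 9, 2013 − 7 weeks = Aug 21, 2013.
The sample is excavated: Aug 21, 2013 − 9 weeks = Jun 19, 2013.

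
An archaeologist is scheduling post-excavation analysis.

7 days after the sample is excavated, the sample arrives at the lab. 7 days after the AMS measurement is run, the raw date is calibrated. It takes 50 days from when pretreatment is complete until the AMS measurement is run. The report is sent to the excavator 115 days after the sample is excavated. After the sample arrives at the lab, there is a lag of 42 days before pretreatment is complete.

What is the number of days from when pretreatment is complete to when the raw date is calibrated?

57 days

Causal path: pretreatment is complete → the AMS measurement is run → the raw date is calibrated.
Total delay along the path: 50 + 7 = 57 days.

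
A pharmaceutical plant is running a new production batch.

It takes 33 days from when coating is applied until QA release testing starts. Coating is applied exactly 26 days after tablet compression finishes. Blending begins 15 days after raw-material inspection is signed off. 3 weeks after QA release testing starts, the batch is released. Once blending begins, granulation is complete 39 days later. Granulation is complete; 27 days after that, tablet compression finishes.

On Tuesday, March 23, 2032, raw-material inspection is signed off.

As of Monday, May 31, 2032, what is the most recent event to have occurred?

Raw-material inspection is signed off: Mar 23, 2032.
Blending begins: Mar 23, 2032 + 15 days = Apr 7, 2032.
Granulation is complete: Apr 7, 2032 + 39 days = May 16, 2032.
Tablet compression finishes: May 16, 2032 + 27 days = Jun 12, 2032.
Coating is applied: Jun 12, 2032 + 26 days = Jul 8, 2032.
QA release testing starts: Jul 8, 2032 + 33 days = Aug 10, 2032.
The batch is released: Aug 10, 2032 + 3 weeks = Aug 31, 2032.
May 31, 2032 falls between when granulation is complete (May 16, 2032) and when tablet compression finishes (Jun 12, 2032).

Granulation is complete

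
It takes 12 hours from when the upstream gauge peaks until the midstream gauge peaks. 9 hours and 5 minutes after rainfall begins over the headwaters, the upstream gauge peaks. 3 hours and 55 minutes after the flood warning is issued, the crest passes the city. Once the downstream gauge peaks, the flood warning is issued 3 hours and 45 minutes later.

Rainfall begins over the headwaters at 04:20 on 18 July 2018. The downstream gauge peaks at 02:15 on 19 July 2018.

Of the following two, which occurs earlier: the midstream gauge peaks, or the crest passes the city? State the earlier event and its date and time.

Rainfall begins over the headwaters: 04:20 Jul 18, 2018.
The upstream gauge peaks: 04:20 Jul 18, 2018 + 9h05m = 13:25 Jul 18, 2018.
The midstream gauge peaks: 13:25 Jul 18, 2018 + 12h = 01:25 Jul 19, 2018.
The downstream gauge peaks: 02:15 Jul 19, 2018.
The flood warning is issued: 02:15 Jul 19, 2018 + 3h45m = 06:00 Jul 19, 2018.
The crest passes the city: 06:00 Jul 19, 2018 + 3h55m = 09:55 Jul 19, 2018.
Comparing: the midstream gauge peaks at 01:25 Jul 19, 2018 vs the crest passes the city at 09:55 Jul 19, 2018. Earlier: the midstream gauge peaks.

The midstream gauge peaks — 01:25 on 19 July 2018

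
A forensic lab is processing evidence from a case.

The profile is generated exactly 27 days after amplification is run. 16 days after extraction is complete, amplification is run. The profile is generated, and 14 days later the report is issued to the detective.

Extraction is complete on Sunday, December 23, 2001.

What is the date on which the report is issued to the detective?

Monday, February 18, 2002

Extraction is complete: Dec 23, 2001.
Amplification is run: Dec 23, 2001 + 16 days = Jan 8, 2002.
The profile is generated: Jan 8, 2002 + 27 days = Feb 4, 2002.
The report is issued to the detective: Feb 4, 2002 + 14 days = Feb 18, 2002.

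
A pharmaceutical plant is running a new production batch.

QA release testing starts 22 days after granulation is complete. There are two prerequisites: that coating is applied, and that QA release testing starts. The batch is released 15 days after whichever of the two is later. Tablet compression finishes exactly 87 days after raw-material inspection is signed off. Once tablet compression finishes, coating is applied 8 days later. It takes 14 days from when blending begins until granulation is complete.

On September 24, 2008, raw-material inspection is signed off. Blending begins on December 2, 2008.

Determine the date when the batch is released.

January 22, 2009

Raw-material inspection is signed off: Sep 24, 2008.
Tablet compression finishes: Sep 24, 2008 + 87 days = Dec 20, 2008.
Coating is applied: Dec 20, 2008 + 8 days = Dec 28, 2008.
Blending begins: Dec 2, 2008.
Granulation is complete: Dec 2, 2008 + 14 days = Dec 16, 2008.
QA release testing starts: Dec 16, 2008 + 22 days = Jan 7, 2009.
Both prerequisites met — coating is applied (Dec 28, 2008), QA release testing starts (Jan 7, 2009); the later is Jan 7, 2009.
The batch is released: Jan 7, 2009 + 15 days = Jan 22, 2009.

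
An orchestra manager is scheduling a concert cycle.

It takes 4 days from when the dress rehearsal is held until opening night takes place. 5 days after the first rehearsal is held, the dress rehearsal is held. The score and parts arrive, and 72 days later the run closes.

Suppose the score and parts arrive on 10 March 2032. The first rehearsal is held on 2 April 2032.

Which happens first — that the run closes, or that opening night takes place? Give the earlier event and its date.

The score and parts arrive: Mar 10, 2032.
The run closes: Mar 10, 2032 + 72 days = May 21, 2032.
The first rehearsal is held: Apr 2, 2032.
The dress rehearsal is held: Apr 2, 2032 + 5 days = Apr 7, 2032.
Opening night takes place: Apr 7, 2032 + 4 days = Apr 11, 2032.
Comparing: the run closes on May 21, 2032 vs opening night takes place on Apr 11, 2032. Earlier: opening night takes place.

Opening night takes place — 11 April 2032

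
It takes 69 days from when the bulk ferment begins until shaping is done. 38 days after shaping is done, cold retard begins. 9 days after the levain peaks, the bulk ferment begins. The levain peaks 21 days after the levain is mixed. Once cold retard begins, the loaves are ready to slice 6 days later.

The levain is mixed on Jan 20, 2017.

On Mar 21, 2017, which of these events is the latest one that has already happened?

The bulk ferment begins

The levain is mixed: Jan 20, 2017.
The levain peaks: Jan 20, 2017 + 21 days = Feb 10, 2017.
The bulk ferment begins: Feb 10, 2017 + 9 days = Feb 19, 2017.
Shaping is done: Feb 19, 2017 + 69 days = Apr 29, 2017.
Cold retard begins: Apr 29, 2017 + 38 days = Jun 6, 2017.
The loaves are ready to slice: Jun 6, 2017 + 6 days = Jun 12, 2017.
Mar 21, 2017 falls between when the bulk ferment begins (Feb 19, 2017) and when shaping is done (Apr 29, 2017).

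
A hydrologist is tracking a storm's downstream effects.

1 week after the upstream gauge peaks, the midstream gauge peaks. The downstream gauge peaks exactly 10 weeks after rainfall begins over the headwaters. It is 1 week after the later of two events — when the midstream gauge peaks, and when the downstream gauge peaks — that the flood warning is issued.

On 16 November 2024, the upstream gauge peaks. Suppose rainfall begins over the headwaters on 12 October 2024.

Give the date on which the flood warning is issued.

28 December 2024

The upstream gauge peaks: Nov 16, 2024.
The midstream gauge peaks: Nov 16, 2024 + 1 week = Nov 23, 2024.
Rainfall begins over the headwaters: Oct 12, 2024.
The downstream gauge peaks: Oct 12, 2024 + 10 weeks = Dec 21, 2024.
Both prerequisites met — the midstream gauge peaks (Nov 23, 2024), the downstream gauge peaks (Dec 21, 2024); the later is Dec 21, 2024.
The flood warning is issued: Dec 21, 2024 + 1 week = Dec 28, 2024.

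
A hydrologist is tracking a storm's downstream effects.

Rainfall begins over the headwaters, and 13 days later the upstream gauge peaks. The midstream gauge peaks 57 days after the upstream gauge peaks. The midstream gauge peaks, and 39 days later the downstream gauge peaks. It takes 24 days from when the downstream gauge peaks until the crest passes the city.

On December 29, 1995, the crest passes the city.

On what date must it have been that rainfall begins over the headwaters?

August 18, 1995

The crest passes the city: Dec 29, 1995.
The downstream gauge peaks: Dec 29, 1995 − 24 days = Dec 5, 1995.
The midstream gauge peaks: Dec 5, 1995 − 39 days = Oct 27, 1995.
The upstream gauge peaks: Oct 27, 1995 − 57 days = Aug 31, 1995.
Rainfall begins over the headwaters: Aug 31, 1995 − 13 days = Aug 18, 1995.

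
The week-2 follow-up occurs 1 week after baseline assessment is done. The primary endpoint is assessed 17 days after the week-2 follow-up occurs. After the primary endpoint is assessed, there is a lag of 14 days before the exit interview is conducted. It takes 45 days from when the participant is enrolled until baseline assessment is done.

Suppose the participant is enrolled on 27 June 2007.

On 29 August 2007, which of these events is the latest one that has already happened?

The week-2 follow-up occurs

The participant is enrolled: Jun 27, 2007.
Baseline assessment is done: Jun 27, 2007 + 45 days = Aug 11, 2007.
The week-2 follow-up occurs: Aug 11, 2007 + 1 week = Aug 18, 2007.
The primary endpoint is assessed: Aug 18, 2007 + 17 days = Sep 4, 2007.
The exit interview is conducted: Sep 4, 2007 + 14 days = Sep 18, 2007.
Aug 29, 2007 falls between when the week-2 follow-up occurs (Aug 18, 2007) and when the primary endpoint is assessed (Sep 4, 2007).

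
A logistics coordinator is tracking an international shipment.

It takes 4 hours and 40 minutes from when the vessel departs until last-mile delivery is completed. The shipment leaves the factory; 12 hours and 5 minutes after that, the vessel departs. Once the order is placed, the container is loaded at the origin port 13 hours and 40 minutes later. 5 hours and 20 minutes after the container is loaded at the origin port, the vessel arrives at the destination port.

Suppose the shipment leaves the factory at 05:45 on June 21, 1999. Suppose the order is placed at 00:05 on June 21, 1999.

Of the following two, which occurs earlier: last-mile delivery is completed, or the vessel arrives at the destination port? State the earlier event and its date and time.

The shipment leaves the factory: 05:45 Jun 21, 1999.
The vessel departs: 05:45 Jun 21, 1999 + 12h05m = 17:50 Jun 21, 1999.
Last-mile delivery is completed: 17:50 Jun 21, 1999 + 4h40m = 22:30 Jun 21, 1999.
The order is placed: 00:05 Jun 21, 1999.
The container is loaded at the origin port: 00:05 Jun 21, 1999 + 13h40m = 13:45 Jun 21, 1999.
The vessel arrives at the destination port: 13:45 Jun 21, 1999 + 5h20m = 19:05 Jun 21, 1999.
Comparing: last-mile delivery is completed at 22:30 Jun 21, 1999 vs the vessel arrives at the destination port at 19:05 Jun 21, 1999. Earlier: the vessel arrives at the destination port.

The vessel arrives at the destination port — 19:05 on June 21, 1999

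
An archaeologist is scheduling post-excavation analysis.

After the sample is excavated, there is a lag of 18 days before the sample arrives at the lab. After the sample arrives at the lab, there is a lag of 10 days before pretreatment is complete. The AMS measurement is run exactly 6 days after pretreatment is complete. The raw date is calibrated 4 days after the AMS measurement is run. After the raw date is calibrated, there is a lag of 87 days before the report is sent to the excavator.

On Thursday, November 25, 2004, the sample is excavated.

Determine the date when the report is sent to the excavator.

Wednesday, March 30, 2005

The sample is excavated: Nov 25, 2004.
The sample arrives at the lab: Nov 25, 2004 + 18 days = Dec 13, 2004.
Pretreatment is complete: Dec 13, 2004 + 10 days = Dec 23, 2004.
The AMS measurement is run: Dec 23, 2004 + 6 days = Dec 29, 2004.
The raw date is calibrated: Dec 29, 2004 + 4 days = Jan 2, 2005.
The report is sent to the excavator: Jan 2, 2005 + 87 days = Mar 30, 2005.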